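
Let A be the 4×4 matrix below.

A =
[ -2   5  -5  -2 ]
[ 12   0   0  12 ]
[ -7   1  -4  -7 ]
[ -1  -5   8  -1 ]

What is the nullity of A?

1

Row reduce to echelon form.
R2 ← R2 + (6)·R1: [0, 30, -30, 0]
R3 ← R3 − (7/2)·R1: [0, -33/2, 27/2, 0]
R4 ← R4 − (1/2)·R1: [0, -15/2, 21/2, 0]
R3 ← R3 + (11/20)·R2: [0, 0, -3, 0]
R4 ← R4 + (1/4)·R2: [0, 0, 3, 0]
R4 ← R4 + R3: [0, 0, 0, 0]
3 nonzero rows, so rank(A) = 3.
A has 4 columns; by rank–nullity, nullity = 4 − 3 = 1.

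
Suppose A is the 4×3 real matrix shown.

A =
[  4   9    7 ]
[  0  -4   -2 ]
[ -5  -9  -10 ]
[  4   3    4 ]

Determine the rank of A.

3

Row reduce to echelon form.
R3 ← R3 + (5/4)·R1: [0, 9/4, -5/4]
R4 ← R4 − R1: [0, -6, -3]
R3 ← R3 + (9/16)·R2: [0, 0, -19/8]
R4 ← R4 − (3/2)·R2: [0, 0, 0]
Echelon form has 3 nonzero rows, so rank(A) = 3.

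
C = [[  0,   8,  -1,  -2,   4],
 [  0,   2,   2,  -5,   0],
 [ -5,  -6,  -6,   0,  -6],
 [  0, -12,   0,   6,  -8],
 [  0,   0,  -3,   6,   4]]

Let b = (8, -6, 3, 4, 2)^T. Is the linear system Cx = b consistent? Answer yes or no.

Row reduce the augmented matrix [C | b].
Swap R1 ↔ R3
R3 ← R3 − (4)·R2: [0, 0, -9, 18, 4, 32]
R4 ← R4 + (6)·R2: [0, 0, 12, -24, -8, -32]
R4 ← R4 + (4/3)·R3: [0, 0, 0, 0, -8/3, 32/3]
R5 ← R5 − (1/3)·R3: [0, 0, 0, 0, 8/3, -26/3]
R5 ← R5 + R4: [0, 0, 0, 0, 0, 2]
The echelon form has 5 nonzero rows; the last pivot sits in the augmented column, so rank(C) = 4 but rank([C|b]) = 5.
Since the ranks differ, the system is inconsistent.

no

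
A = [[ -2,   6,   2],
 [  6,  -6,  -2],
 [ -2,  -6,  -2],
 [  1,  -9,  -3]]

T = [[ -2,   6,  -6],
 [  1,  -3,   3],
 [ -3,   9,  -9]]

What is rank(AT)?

1

First compute AT:
[[  4, -12,  12],
 [-12,  36, -36],
 [  4, -12,  12],
 [ -2,   6,  -6]]
Now row reduce the product.
R2 ← R2 + (3)·R1: [0, 0, 0]
R3 ← R3 − R1: [0, 0, 0]
R4 ← R4 + (1/2)·R1: [0, 0, 0]
1 nonzero row, so rank(AT) = 1.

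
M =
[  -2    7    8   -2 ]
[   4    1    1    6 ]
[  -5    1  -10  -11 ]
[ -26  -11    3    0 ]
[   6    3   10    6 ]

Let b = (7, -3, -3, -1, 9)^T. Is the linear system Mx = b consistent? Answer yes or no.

Row reduce the augmented matrix [M | b].
R2 ← R2 + (2)·R1: [0, 15, 17, 2, 11]
R3 ← R3 − (5/2)·R1: [0, -33/2, -30, -6, -41/2]
R4 ← R4 − (13)·R1: [0, -102, -101, 26, -92]
R5 ← R5 + (3)·R1: [0, 24, 34, 0, 30]
R3 ← R3 + (11/10)·R2: [0, 0, -113/10, -19/5, -42/5]
R4 ← R4 + (34/5)·R2: [0, 0, 73/5, 198/5, -86/5]
R5 ← R5 − (8/5)·R2: [0, 0, 34/5, -16/5, 62/5]
R4 ← R4 + (146/113)·R3: [0, 0, 0, 3920/113, -3170/113]
R5 ← R5 + (68/113)·R3: [0, 0, 0, -620/113, 830/113]
R5 ← R5 + (31/196)·R4: [0, 0, 0, 0, 285/98]
The echelon form has 5 nonzero rows; the last pivot sits in the augmented column, so rank(M) = 4 but rank([M|b]) = 5.
Since the ranks differ, the system is inconsistent.

no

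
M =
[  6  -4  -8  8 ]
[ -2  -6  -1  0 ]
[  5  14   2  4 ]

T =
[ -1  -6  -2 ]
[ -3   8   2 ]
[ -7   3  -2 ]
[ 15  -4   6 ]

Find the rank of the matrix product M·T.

3

First compute MT:
[[182, -124,  44],
 [ 27, -39,  -6],
 [ -1,  72,  38]]
Now row reduce the product.
R2 ← R2 − (27/182)·R1: [0, -1875/91, -1140/91]
R3 ← R3 + (1/182)·R1: [0, 6490/91, 3480/91]
R3 ← R3 + (1298/375)·R2: [0, 0, -128/25]
3 nonzero rows, so rank(MT) = 3.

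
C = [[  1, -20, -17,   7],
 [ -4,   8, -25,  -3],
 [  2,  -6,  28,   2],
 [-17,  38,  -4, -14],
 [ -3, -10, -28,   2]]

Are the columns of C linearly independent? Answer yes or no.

Row reduce C to echelon form.
R2 ← R2 + (4)·R1: [0, -72, -93, 25]
R3 ← R3 − (2)·R1: [0, 34, 62, -12]
R4 ← R4 + (17)·R1: [0, -302, -293, 105]
R5 ← R5 + (3)·R1: [0, -70, -79, 23]
R3 ← R3 + (17/36)·R2: [0, 0, 217/12, -7/36]
R4 ← R4 − (151/36)·R2: [0, 0, 1165/12, 5/36]
R5 ← R5 − (35/36)·R2: [0, 0, 137/12, -47/36]
R4 ← R4 − (1165/217)·R3: [0, 0, 0, 110/93]
R5 ← R5 − (137/217)·R3: [0, 0, 0, -110/93]
R5 ← R5 + R4: [0, 0, 0, 0]
4 pivots among 4 columns.
Every column is a pivot column, so the columns are linearly independent.

yes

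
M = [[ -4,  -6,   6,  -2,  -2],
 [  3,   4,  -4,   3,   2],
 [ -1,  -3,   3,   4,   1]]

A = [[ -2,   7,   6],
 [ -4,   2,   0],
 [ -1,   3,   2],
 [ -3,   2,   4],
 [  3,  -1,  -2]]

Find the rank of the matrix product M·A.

First compute MA:
[[ 26, -24, -16],
 [-21,  21,  18],
 [  2,   3,  14]]
Now row reduce the product.
R2 ← R2 + (21/26)·R1: [0, 21/13, 66/13]
R3 ← R3 − (1/13)·R1: [0, 63/13, 198/13]
R3 ← R3 − (3)·R2: [0, 0, 0]
2 nonzero rows, so rank(MA) = 2.

2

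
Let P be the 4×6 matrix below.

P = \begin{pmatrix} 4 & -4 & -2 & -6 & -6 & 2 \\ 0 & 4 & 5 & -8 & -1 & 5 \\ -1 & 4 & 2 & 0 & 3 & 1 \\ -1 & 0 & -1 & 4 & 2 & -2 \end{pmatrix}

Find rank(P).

3

Row reduce to echelon form.
R3 ← R3 + (1/4)·R1: [0, 3, 3/2, -3/2, 3/2, 3/2]
R4 ← R4 + (1/4)·R1: [0, -1, -3/2, 5/2, 1/2, -3/2]
R3 ← R3 − (3/4)·R2: [0, 0, -9/4, 9/2, 9/4, -9/4]
R4 ← R4 + (1/4)·R2: [0, 0, -1/4, 1/2, 1/4, -1/4]
R4 ← R4 − (1/9)·R3: [0, 0, 0, 0, 0, 0]
Echelon form has 3 nonzero rows, so rank(P) = 3.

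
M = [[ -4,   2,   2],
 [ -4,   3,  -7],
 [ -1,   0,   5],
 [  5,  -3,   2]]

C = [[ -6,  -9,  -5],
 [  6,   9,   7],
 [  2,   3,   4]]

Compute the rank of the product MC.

2

First compute MC:
[[ 40,  60,  42],
 [ 28,  42,  13],
 [ 16,  24,  25],
 [-44, -66, -38]]
Now row reduce the product.
R2 ← R2 − (7/10)·R1: [0, 0, -82/5]
R3 ← R3 − (2/5)·R1: [0, 0, 41/5]
R4 ← R4 + (11/10)·R1: [0, 0, 41/5]
R3 ← R3 + (1/2)·R2: [0, 0, 0]
R4 ← R4 + (1/2)·R2: [0, 0, 0]
2 nonzero rows, so rank(MC) = 2.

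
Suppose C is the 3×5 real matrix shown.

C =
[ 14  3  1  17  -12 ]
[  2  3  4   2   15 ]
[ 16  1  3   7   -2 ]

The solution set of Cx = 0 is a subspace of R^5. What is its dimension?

Row reduce to echelon form.
R2 ← R2 − (1/7)·R1: [0, 18/7, 27/7, -3/7, 117/7]
R3 ← R3 − (8/7)·R1: [0, -17/7, 13/7, -87/7, 82/7]
R3 ← R3 + (17/18)·R2: [0, 0, 11/2, -77/6, 55/2]
3 nonzero rows, so rank(C) = 3.
C has 5 columns; by rank–nullity, nullity = 5 − 3 = 2.

2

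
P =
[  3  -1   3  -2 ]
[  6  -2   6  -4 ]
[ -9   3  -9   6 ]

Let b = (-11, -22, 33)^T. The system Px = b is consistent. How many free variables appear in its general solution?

3

Row reduce the augmented matrix [P | b].
R2 ← R2 − (2)·R1: [0, 0, 0, 0, 0]
R3 ← R3 + (3)·R1: [0, 0, 0, 0, 0]
The echelon form has 1 nonzero rows, and every pivot lies in the first 4 columns, so rank(P) = rank([P|b]) = 1.
The system is consistent.
Free variables = (unknowns) − (rank) = 4 − 1 = 3.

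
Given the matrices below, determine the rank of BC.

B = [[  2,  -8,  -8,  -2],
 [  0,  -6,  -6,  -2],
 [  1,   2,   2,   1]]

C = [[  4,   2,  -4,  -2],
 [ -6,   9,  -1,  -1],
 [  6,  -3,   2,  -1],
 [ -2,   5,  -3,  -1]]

First compute BC:
[[ 12, -54, -10,  14],
 [  4, -46,   0,  14],
 [  2,  19,  -5,  -7]]
Now row reduce the product.
R2 ← R2 − (1/3)·R1: [0, -28, 10/3, 28/3]
R3 ← R3 − (1/6)·R1: [0, 28, -10/3, -28/3]
R3 ← R3 + R2: [0, 0, 0, 0]
2 nonzero rows, so rank(BC) = 2.

2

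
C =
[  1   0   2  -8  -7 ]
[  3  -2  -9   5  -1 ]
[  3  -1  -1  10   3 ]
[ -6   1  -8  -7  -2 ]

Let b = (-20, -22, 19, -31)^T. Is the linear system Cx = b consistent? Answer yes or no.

Row reduce the augmented matrix [C | b].
R2 ← R2 − (3)·R1: [0, -2, -15, 29, 20, 38]
R3 ← R3 − (3)·R1: [0, -1, -7, 34, 24, 79]
R4 ← R4 + (6)·R1: [0, 1, 4, -55, -44, -151]
R3 ← R3 − (1/2)·R2: [0, 0, 1/2, 39/2, 14, 60]
R4 ← R4 + (1/2)·R2: [0, 0, -7/2, -81/2, -34, -132]
R4 ← R4 + (7)·R3: [0, 0, 0, 96, 64, 288]
The echelon form has 4 nonzero rows, and every pivot lies in the first 5 columns, so rank(C) = rank([C|b]) = 4.
The system is consistent.

yes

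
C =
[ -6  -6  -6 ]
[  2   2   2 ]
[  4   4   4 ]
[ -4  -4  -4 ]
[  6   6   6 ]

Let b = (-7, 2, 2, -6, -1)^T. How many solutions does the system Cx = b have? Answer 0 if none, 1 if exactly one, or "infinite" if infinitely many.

0

Row reduce the augmented matrix [C | b].
R2 ← R2 + (1/3)·R1: [0, 0, 0, -1/3]
R3 ← R3 + (2/3)·R1: [0, 0, 0, -8/3]
R4 ← R4 − (2/3)·R1: [0, 0, 0, -4/3]
R5 ← R5 + R1: [0, 0, 0, -8]
R3 ← R3 − (8)·R2: [0, 0, 0, 0]
R4 ← R4 − (4)·R2: [0, 0, 0, 0]
R5 ← R5 − (24)·R2: [0, 0, 0, 0]
The echelon form has 2 nonzero rows; the last pivot sits in the augmented column, so rank(C) = 1 but rank([C|b]) = 2.
Since the ranks differ, the system is inconsistent.
It has no solutions.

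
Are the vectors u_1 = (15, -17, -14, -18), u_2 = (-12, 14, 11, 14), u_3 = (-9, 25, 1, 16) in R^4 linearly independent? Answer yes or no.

Form the matrix with these vectors as rows and row reduce.
R2 ← R2 + (4/5)·R1: [0, 2/5, -1/5, -2/5]
R3 ← R3 + (3/5)·R1: [0, 74/5, -37/5, 26/5]
R3 ← R3 − (37)·R2: [0, 0, 0, 20]
3 nonzero rows, so the 3 vectors span a space of dimension 3.
Since 3 = 3, the vectors are linearly independent.

yes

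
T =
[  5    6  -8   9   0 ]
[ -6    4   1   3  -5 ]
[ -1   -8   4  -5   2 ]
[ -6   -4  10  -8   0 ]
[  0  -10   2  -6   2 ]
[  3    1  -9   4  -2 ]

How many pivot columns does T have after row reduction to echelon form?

4

Row reduce to echelon form.
R2 ← R2 + (6/5)·R1: [0, 56/5, -43/5, 69/5, -5]
R3 ← R3 + (1/5)·R1: [0, -34/5, 12/5, -16/5, 2]
R4 ← R4 + (6/5)·R1: [0, 16/5, 2/5, 14/5, 0]
R6 ← R6 − (3/5)·R1: [0, -13/5, -21/5, -7/5, -2]
R3 ← R3 + (17/28)·R2: [0, 0, -79/28, 145/28, -29/28]
R4 ← R4 − (2/7)·R2: [0, 0, 20/7, -8/7, 10/7]
R5 ← R5 + (25/28)·R2: [0, 0, -159/28, 177/28, -69/28]
R6 ← R6 + (13/56)·R2: [0, 0, -347/56, 101/56, -177/56]
R4 ← R4 + (80/79)·R3: [0, 0, 0, 324/79, 30/79]
R5 ← R5 − (159/79)·R3: [0, 0, 0, -324/79, -30/79]
R6 ← R6 − (347/158)·R3: [0, 0, 0, -756/79, -70/79]
R5 ← R5 + R4: [0, 0, 0, 0, 0]
R6 ← R6 + (7/3)·R4: [0, 0, 0, 0, 0]
Echelon form has 4 nonzero rows, so rank(T) = 4.
Each nonzero row contributes one pivot column: 4 pivot columns.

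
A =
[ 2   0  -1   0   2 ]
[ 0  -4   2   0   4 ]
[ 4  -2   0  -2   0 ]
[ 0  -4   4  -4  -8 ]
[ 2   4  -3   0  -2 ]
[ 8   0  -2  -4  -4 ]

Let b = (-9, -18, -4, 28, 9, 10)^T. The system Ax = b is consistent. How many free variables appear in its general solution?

Row reduce the augmented matrix [A | b].
R3 ← R3 − (2)·R1: [0, -2, 2, -2, -4, 14]
R5 ← R5 − R1: [0, 4, -2, 0, -4, 18]
R6 ← R6 − (4)·R1: [0, 0, 2, -4, -12, 46]
R3 ← R3 − (1/2)·R2: [0, 0, 1, -2, -6, 23]
R4 ← R4 − R2: [0, 0, 2, -4, -12, 46]
R5 ← R5 + R2: [0, 0, 0, 0, 0, 0]
R4 ← R4 − (2)·R3: [0, 0, 0, 0, 0, 0]
R6 ← R6 − (2)·R3: [0, 0, 0, 0, 0, 0]
The echelon form has 3 nonzero rows, and every pivot lies in the first 5 columns, so rank(A) = rank([A|b]) = 3.
The system is consistent.
Free variables = (unknowns) − (rank) = 5 − 3 = 2.

2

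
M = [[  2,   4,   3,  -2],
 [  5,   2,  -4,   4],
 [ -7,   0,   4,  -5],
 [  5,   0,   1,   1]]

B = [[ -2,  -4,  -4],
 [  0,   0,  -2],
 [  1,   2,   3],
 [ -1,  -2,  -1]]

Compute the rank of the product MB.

First compute MB:
[[  1,   2,  -5],
 [-18, -36, -40],
 [ 23,  46,  45],
 [-10, -20, -18]]
Now row reduce the product.
R2 ← R2 + (18)·R1: [0, 0, -130]
R3 ← R3 − (23)·R1: [0, 0, 160]
R4 ← R4 + (10)·R1: [0, 0, -68]
R3 ← R3 + (16/13)·R2: [0, 0, 0]
R4 ← R4 − (34/65)·R2: [0, 0, 0]
2 nonzero rows, so rank(MB) = 2.

2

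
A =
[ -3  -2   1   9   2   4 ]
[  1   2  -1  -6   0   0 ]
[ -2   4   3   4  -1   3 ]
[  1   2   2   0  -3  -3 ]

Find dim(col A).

3

Row reduce to echelon form.
R2 ← R2 + (1/3)·R1: [0, 4/3, -2/3, -3, 2/3, 4/3]
R3 ← R3 − (2/3)·R1: [0, 16/3, 7/3, -2, -7/3, 1/3]
R4 ← R4 + (1/3)·R1: [0, 4/3, 7/3, 3, -7/3, -5/3]
R3 ← R3 − (4)·R2: [0, 0, 5, 10, -5, -5]
R4 ← R4 − R2: [0, 0, 3, 6, -3, -3]
R4 ← R4 − (3/5)·R3: [0, 0, 0, 0, 0, 0]
Echelon form has 3 nonzero rows, so rank(A) = 3.
The column space has dimension equal to the rank: 3.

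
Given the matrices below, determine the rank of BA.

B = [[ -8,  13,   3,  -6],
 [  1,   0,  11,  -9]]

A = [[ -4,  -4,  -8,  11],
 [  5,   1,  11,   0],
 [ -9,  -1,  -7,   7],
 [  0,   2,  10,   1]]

2

First compute BA:
[[ 70,  30, 126, -73],
 [-103, -33, -175,  79]]
Now row reduce the product.
R2 ← R2 + (103/70)·R1: [0, 78/7, 52/5, -1989/70]
2 nonzero rows, so rank(BA) = 2.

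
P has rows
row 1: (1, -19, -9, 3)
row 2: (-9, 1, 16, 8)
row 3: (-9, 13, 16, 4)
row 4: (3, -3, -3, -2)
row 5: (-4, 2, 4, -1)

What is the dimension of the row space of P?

Row reduce to echelon form.
R2 ← R2 + (9)·R1: [0, -170, -65, 35]
R3 ← R3 + (9)·R1: [0, -158, -65, 31]
R4 ← R4 − (3)·R1: [0, 54, 24, -11]
R5 ← R5 + (4)·R1: [0, -74, -32, 11]
R3 ← R3 − (79/85)·R2: [0, 0, -78/17, -26/17]
R4 ← R4 + (27/85)·R2: [0, 0, 57/17, 2/17]
R5 ← R5 − (37/85)·R2: [0, 0, -63/17, -72/17]
R4 ← R4 + (19/26)·R3: [0, 0, 0, -1]
R5 ← R5 − (21/26)·R3: [0, 0, 0, -3]
R5 ← R5 − (3)·R4: [0, 0, 0, 0]
Echelon form has 4 nonzero rows, so rank(P) = 4.
The row space has dimension equal to the rank: 4.

4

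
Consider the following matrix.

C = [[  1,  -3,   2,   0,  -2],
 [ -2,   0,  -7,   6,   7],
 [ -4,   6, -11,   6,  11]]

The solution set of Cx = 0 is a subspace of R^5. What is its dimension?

Row reduce to echelon form.
R2 ← R2 + (2)·R1: [0, -6, -3, 6, 3]
R3 ← R3 + (4)·R1: [0, -6, -3, 6, 3]
R3 ← R3 − R2: [0, 0, 0, 0, 0]
2 nonzero rows, so rank(C) = 2.
C has 5 columns; by rank–nullity, nullity = 5 − 2 = 3.

3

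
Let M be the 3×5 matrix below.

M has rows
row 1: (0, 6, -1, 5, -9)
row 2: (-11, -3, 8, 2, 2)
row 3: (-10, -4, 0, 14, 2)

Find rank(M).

3

Row reduce to echelon form.
Swap R1 ↔ R2
R3 ← R3 − (10/11)·R1: [0, -14/11, -80/11, 134/11, 2/11]
R3 ← R3 + (7/33)·R2: [0, 0, -247/33, 437/33, -19/11]
Echelon form has 3 nonzero rows, so rank(M) = 3.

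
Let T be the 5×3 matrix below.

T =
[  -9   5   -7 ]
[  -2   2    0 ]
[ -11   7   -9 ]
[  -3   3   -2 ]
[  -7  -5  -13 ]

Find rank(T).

Row reduce to echelon form.
R2 ← R2 − (2/9)·R1: [0, 8/9, 14/9]
R3 ← R3 − (11/9)·R1: [0, 8/9, -4/9]
R4 ← R4 − (1/3)·R1: [0, 4/3, 1/3]
R5 ← R5 − (7/9)·R1: [0, -80/9, -68/9]
R3 ← R3 − R2: [0, 0, -2]
R4 ← R4 − (3/2)·R2: [0, 0, -2]
R5 ← R5 + (10)·R2: [0, 0, 8]
R4 ← R4 − R3: [0, 0, 0]
R5 ← R5 + (4)·R3: [0, 0, 0]
Echelon form has 3 nonzero rows, so rank(T) = 3.

3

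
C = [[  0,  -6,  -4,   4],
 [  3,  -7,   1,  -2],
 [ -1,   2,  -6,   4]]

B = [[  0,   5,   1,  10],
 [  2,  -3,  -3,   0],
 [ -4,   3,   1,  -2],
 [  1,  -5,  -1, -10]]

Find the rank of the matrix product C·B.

First compute CB:
[[  8, -14,  10, -32],
 [-20,  49,  27,  48],
 [ 32, -49, -17, -38]]
Now row reduce the product.
R2 ← R2 + (5/2)·R1: [0, 14, 52, -32]
R3 ← R3 − (4)·R1: [0, 7, -57, 90]
R3 ← R3 − (1/2)·R2: [0, 0, -83, 106]
3 nonzero rows, so rank(CB) = 3.

3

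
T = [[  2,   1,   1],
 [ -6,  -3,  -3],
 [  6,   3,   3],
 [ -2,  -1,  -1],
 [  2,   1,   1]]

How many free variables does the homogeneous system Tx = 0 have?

2

Row reduce to echelon form.
R2 ← R2 + (3)·R1: [0, 0, 0]
R3 ← R3 − (3)·R1: [0, 0, 0]
R4 ← R4 + R1: [0, 0, 0]
R5 ← R5 − R1: [0, 0, 0]
1 nonzero row, so rank(T) = 1.
T has 3 columns; by rank–nullity, nullity = 3 − 1 = 2.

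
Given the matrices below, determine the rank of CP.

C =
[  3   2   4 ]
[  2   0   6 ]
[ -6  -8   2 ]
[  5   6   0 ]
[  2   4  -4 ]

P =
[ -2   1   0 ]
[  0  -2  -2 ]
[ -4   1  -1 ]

First compute CP:
[[-22,   3,  -8],
 [-28,   8,  -6],
 [  4,  12,  14],
 [-10,  -7, -12],
 [ 12, -10,  -4]]
Now row reduce the product.
R2 ← R2 − (14/11)·R1: [0, 46/11, 46/11]
R3 ← R3 + (2/11)·R1: [0, 138/11, 138/11]
R4 ← R4 − (5/11)·R1: [0, -92/11, -92/11]
R5 ← R5 + (6/11)·R1: [0, -92/11, -92/11]
R3 ← R3 − (3)·R2: [0, 0, 0]
R4 ← R4 + (2)·R2: [0, 0, 0]
R5 ← R5 + (2)·R2: [0, 0, 0]
2 nonzero rows, so rank(CP) = 2.

2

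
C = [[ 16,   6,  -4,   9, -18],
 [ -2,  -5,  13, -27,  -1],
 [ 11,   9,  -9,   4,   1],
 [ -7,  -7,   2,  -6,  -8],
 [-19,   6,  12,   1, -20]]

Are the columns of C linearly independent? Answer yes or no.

Row reduce C to echelon form.
R2 ← R2 + (1/8)·R1: [0, -17/4, 25/2, -207/8, -13/4]
R3 ← R3 − (11/16)·R1: [0, 39/8, -25/4, -35/16, 107/8]
R4 ← R4 + (7/16)·R1: [0, -35/8, 1/4, -33/16, -127/8]
R5 ← R5 + (19/16)·R1: [0, 105/8, 29/4, 187/16, -331/8]
R3 ← R3 + (39/34)·R2: [0, 0, 275/34, -2167/68, 164/17]
R4 ← R4 − (35/34)·R2: [0, 0, -429/34, 1671/68, -213/17]
R5 ← R5 + (105/34)·R2: [0, 0, 1559/34, -4639/68, -874/17]
R4 ← R4 + (39/25)·R3: [0, 0, 0, -1257/50, 63/25]
R5 ← R5 − (1559/275)·R3: [0, 0, 0, 2811/25, -29178/275]
R5 ← R5 + (1874/419)·R4: [0, 0, 0, 0, -437076/4609]
5 pivots among 5 columns.
Every column is a pivot column, so the columns are linearly independent.

yes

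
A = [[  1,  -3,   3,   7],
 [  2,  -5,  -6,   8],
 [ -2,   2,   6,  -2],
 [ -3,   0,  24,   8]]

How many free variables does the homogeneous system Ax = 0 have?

1

Row reduce to echelon form.
R2 ← R2 − (2)·R1: [0, 1, -12, -6]
R3 ← R3 + (2)·R1: [0, -4, 12, 12]
R4 ← R4 + (3)·R1: [0, -9, 33, 29]
R3 ← R3 + (4)·R2: [0, 0, -36, -12]
R4 ← R4 + (9)·R2: [0, 0, -75, -25]
R4 ← R4 − (25/12)·R3: [0, 0, 0, 0]
3 nonzero rows, so rank(A) = 3.
A has 4 columns; by rank–nullity, nullity = 4 − 3 = 1.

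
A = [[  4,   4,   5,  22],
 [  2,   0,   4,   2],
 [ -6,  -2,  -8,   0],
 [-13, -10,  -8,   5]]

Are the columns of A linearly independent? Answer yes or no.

Row reduce A to echelon form.
R2 ← R2 − (1/2)·R1: [0, -2, 3/2, -9]
R3 ← R3 + (3/2)·R1: [0, 4, -1/2, 33]
R4 ← R4 + (13/4)·R1: [0, 3, 33/4, 153/2]
R3 ← R3 + (2)·R2: [0, 0, 5/2, 15]
R4 ← R4 + (3/2)·R2: [0, 0, 21/2, 63]
R4 ← R4 − (21/5)·R3: [0, 0, 0, 0]
3 pivots among 4 columns.
Only 3 < 4 pivot columns, so the columns are linearly dependent.

no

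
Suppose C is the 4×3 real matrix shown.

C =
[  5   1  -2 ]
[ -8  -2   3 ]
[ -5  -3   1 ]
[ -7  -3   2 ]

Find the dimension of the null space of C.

1

Row reduce to echelon form.
R2 ← R2 + (8/5)·R1: [0, -2/5, -1/5]
R3 ← R3 + R1: [0, -2, -1]
R4 ← R4 + (7/5)·R1: [0, -8/5, -4/5]
R3 ← R3 − (5)·R2: [0, 0, 0]
R4 ← R4 − (4)·R2: [0, 0, 0]
2 nonzero rows, so rank(C) = 2.
C has 3 columns; by rank–nullity, nullity = 3 − 2 = 1.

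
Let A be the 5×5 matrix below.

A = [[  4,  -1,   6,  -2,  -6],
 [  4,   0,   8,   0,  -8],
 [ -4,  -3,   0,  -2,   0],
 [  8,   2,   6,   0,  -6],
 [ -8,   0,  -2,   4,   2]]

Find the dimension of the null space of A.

2

Row reduce to echelon form.
R2 ← R2 − R1: [0, 1, 2, 2, -2]
R3 ← R3 + R1: [0, -4, 6, -4, -6]
R4 ← R4 − (2)·R1: [0, 4, -6, 4, 6]
R5 ← R5 + (2)·R1: [0, -2, 10, 0, -10]
R3 ← R3 + (4)·R2: [0, 0, 14, 4, -14]
R4 ← R4 − (4)·R2: [0, 0, -14, -4, 14]
R5 ← R5 + (2)·R2: [0, 0, 14, 4, -14]
R4 ← R4 + R3: [0, 0, 0, 0, 0]
R5 ← R5 − R3: [0, 0, 0, 0, 0]
3 nonzero rows, so rank(A) = 3.
A has 5 columns; by rank–nullity, nullity = 5 − 3 = 2.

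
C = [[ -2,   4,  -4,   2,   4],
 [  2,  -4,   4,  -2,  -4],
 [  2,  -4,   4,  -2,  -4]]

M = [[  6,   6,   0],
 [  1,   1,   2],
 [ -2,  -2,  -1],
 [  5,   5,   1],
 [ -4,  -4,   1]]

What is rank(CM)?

1

First compute CM:
[[ -6,  -6,  18],
 [  6,   6, -18],
 [  6,   6, -18]]
Now row reduce the product.
R2 ← R2 + R1: [0, 0, 0]
R3 ← R3 + R1: [0, 0, 0]
1 nonzero row, so rank(CM) = 1.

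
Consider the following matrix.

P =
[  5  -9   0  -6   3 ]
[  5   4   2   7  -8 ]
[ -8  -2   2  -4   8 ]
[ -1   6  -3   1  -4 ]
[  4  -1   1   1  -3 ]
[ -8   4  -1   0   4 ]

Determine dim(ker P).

1

Row reduce to echelon form.
R2 ← R2 − R1: [0, 13, 2, 13, -11]
R3 ← R3 + (8/5)·R1: [0, -82/5, 2, -68/5, 64/5]
R4 ← R4 + (1/5)·R1: [0, 21/5, -3, -1/5, -17/5]
R5 ← R5 − (4/5)·R1: [0, 31/5, 1, 29/5, -27/5]
R6 ← R6 + (8/5)·R1: [0, -52/5, -1, -48/5, 44/5]
R3 ← R3 + (82/65)·R2: [0, 0, 294/65, 14/5, -14/13]
R4 ← R4 − (21/65)·R2: [0, 0, -237/65, -22/5, 2/13]
R5 ← R5 − (31/65)·R2: [0, 0, 3/65, -2/5, -2/13]
R6 ← R6 + (4/5)·R2: [0, 0, 3/5, 4/5, 0]
R4 ← R4 + (79/98)·R3: [0, 0, 0, -15/7, -5/7]
R5 ← R5 − (1/98)·R3: [0, 0, 0, -3/7, -1/7]
R6 ← R6 − (13/98)·R3: [0, 0, 0, 3/7, 1/7]
R5 ← R5 − (1/5)·R4: [0, 0, 0, 0, 0]
R6 ← R6 + (1/5)·R4: [0, 0, 0, 0, 0]
4 nonzero rows, so rank(P) = 4.
P has 5 columns; by rank–nullity, nullity = 5 − 4 = 1.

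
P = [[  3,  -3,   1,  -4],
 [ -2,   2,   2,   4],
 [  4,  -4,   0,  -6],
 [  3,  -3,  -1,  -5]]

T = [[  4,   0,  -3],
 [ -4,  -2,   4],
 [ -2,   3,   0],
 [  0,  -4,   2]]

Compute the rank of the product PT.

First compute PT:
[[ 22,  25, -29],
 [-20, -14,  22],
 [ 32,  32, -40],
 [ 26,  23, -31]]
Now row reduce the product.
R2 ← R2 + (10/11)·R1: [0, 96/11, -48/11]
R3 ← R3 − (16/11)·R1: [0, -48/11, 24/11]
R4 ← R4 − (13/11)·R1: [0, -72/11, 36/11]
R3 ← R3 + (1/2)·R2: [0, 0, 0]
R4 ← R4 + (3/4)·R2: [0, 0, 0]
2 nonzero rows, so rank(PT) = 2.

2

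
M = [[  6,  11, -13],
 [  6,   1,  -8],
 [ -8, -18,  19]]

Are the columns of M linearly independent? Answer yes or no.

no

Row reduce M to echelon form.
R2 ← R2 − R1: [0, -10, 5]
R3 ← R3 + (4/3)·R1: [0, -10/3, 5/3]
R3 ← R3 − (1/3)·R2: [0, 0, 0]
2 pivots among 3 columns.
Only 2 < 3 pivot columns, so the columns are linearly dependent.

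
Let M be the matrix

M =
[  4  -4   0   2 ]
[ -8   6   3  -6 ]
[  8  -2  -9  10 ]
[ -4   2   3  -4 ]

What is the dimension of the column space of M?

2

Row reduce to echelon form.
R2 ← R2 + (2)·R1: [0, -2, 3, -2]
R3 ← R3 − (2)·R1: [0, 6, -9, 6]
R4 ← R4 + R1: [0, -2, 3, -2]
R3 ← R3 + (3)·R2: [0, 0, 0, 0]
R4 ← R4 − R2: [0, 0, 0, 0]
Echelon form has 2 nonzero rows, so rank(M) = 2.
The column space has dimension equal to the rank: 2.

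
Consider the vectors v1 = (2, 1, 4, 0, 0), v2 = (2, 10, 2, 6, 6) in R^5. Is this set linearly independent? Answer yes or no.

Form the matrix with these vectors as rows and row reduce.
R2 ← R2 − R1: [0, 9, -2, 6, 6]
2 nonzero rows, so the 2 vectors span a space of dimension 2.
Since 2 = 2, the vectors are linearly independent.

yes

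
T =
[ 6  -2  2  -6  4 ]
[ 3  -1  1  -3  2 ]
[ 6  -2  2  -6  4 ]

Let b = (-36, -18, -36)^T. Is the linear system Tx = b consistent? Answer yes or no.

Row reduce the augmented matrix [T | b].
R2 ← R2 − (1/2)·R1: [0, 0, 0, 0, 0, 0]
R3 ← R3 − R1: [0, 0, 0, 0, 0, 0]
The echelon form has 1 nonzero rows, and every pivot lies in the first 5 columns, so rank(T) = rank([T|b]) = 1.
The system is consistent.

yes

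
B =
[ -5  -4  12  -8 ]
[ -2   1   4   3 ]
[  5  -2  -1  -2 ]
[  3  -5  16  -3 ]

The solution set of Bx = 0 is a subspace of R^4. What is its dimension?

Row reduce to echelon form.
R2 ← R2 − (2/5)·R1: [0, 13/5, -4/5, 31/5]
R3 ← R3 + R1: [0, -6, 11, -10]
R4 ← R4 + (3/5)·R1: [0, -37/5, 116/5, -39/5]
R3 ← R3 + (30/13)·R2: [0, 0, 119/13, 56/13]
R4 ← R4 + (37/13)·R2: [0, 0, 272/13, 128/13]
R4 ← R4 − (16/7)·R3: [0, 0, 0, 0]
3 nonzero rows, so rank(B) = 3.
B has 4 columns; by rank–nullity, nullity = 4 − 3 = 1.

1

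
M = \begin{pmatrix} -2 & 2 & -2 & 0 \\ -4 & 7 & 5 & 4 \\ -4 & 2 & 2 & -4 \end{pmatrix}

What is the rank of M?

Row reduce to echelon form.
R2 ← R2 − (2)·R1: [0, 3, 9, 4]
R3 ← R3 − (2)·R1: [0, -2, 6, -4]
R3 ← R3 + (2/3)·R2: [0, 0, 12, -4/3]
Echelon form has 3 nonzero rows, so rank(M) = 3.

3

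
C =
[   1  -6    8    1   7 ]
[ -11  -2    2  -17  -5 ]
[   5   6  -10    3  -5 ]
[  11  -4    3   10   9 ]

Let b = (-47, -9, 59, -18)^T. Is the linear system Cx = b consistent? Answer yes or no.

Row reduce the augmented matrix [C | b].
R2 ← R2 + (11)·R1: [0, -68, 90, -6, 72, -526]
R3 ← R3 − (5)·R1: [0, 36, -50, -2, -40, 294]
R4 ← R4 − (11)·R1: [0, 62, -85, -1, -68, 499]
R3 ← R3 + (9/17)·R2: [0, 0, -40/17, -88/17, -32/17, 264/17]
R4 ← R4 + (31/34)·R2: [0, 0, -50/17, -110/17, -40/17, 330/17]
R4 ← R4 − (5/4)·R3: [0, 0, 0, 0, 0, 0]
The echelon form has 3 nonzero rows, and every pivot lies in the first 5 columns, so rank(C) = rank([C|b]) = 3.
The system is consistent.

yes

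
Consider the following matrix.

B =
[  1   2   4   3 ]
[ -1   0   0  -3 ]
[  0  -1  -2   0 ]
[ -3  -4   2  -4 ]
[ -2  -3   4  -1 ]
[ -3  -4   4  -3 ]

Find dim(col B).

3

Row reduce to echelon form.
R2 ← R2 + R1: [0, 2, 4, 0]
R4 ← R4 + (3)·R1: [0, 2, 14, 5]
R5 ← R5 + (2)·R1: [0, 1, 12, 5]
R6 ← R6 + (3)·R1: [0, 2, 16, 6]
R3 ← R3 + (1/2)·R2: [0, 0, 0, 0]
R4 ← R4 − R2: [0, 0, 10, 5]
R5 ← R5 − (1/2)·R2: [0, 0, 10, 5]
R6 ← R6 − R2: [0, 0, 12, 6]
Swap R3 ↔ R4
R5 ← R5 − R3: [0, 0, 0, 0]
R6 ← R6 − (6/5)·R3: [0, 0, 0, 0]
Echelon form has 3 nonzero rows, so rank(B) = 3.
The column space has dimension equal to the rank: 3.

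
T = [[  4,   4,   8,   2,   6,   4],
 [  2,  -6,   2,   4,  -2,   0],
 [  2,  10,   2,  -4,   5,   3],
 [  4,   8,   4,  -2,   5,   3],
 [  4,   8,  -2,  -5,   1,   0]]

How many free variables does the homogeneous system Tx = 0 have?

2

Row reduce to echelon form.
R2 ← R2 − (1/2)·R1: [0, -8, -2, 3, -5, -2]
R3 ← R3 − (1/2)·R1: [0, 8, -2, -5, 2, 1]
R4 ← R4 − R1: [0, 4, -4, -4, -1, -1]
R5 ← R5 − R1: [0, 4, -10, -7, -5, -4]
R3 ← R3 + R2: [0, 0, -4, -2, -3, -1]
R4 ← R4 + (1/2)·R2: [0, 0, -5, -5/2, -7/2, -2]
R5 ← R5 + (1/2)·R2: [0, 0, -11, -11/2, -15/2, -5]
R4 ← R4 − (5/4)·R3: [0, 0, 0, 0, 1/4, -3/4]
R5 ← R5 − (11/4)·R3: [0, 0, 0, 0, 3/4, -9/4]
R5 ← R5 − (3)·R4: [0, 0, 0, 0, 0, 0]
4 nonzero rows, so rank(T) = 4.
T has 6 columns; by rank–nullity, nullity = 6 − 4 = 2.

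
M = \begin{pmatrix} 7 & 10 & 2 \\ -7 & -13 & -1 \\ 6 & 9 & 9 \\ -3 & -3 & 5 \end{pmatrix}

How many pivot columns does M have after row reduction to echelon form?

3

Row reduce to echelon form.
R2 ← R2 + R1: [0, -3, 1]
R3 ← R3 − (6/7)·R1: [0, 3/7, 51/7]
R4 ← R4 + (3/7)·R1: [0, 9/7, 41/7]
R3 ← R3 + (1/7)·R2: [0, 0, 52/7]
R4 ← R4 + (3/7)·R2: [0, 0, 44/7]
R4 ← R4 − (11/13)·R3: [0, 0, 0]
Echelon form has 3 nonzero rows, so rank(M) = 3.
Each nonzero row contributes one pivot column: 3 pivot columns.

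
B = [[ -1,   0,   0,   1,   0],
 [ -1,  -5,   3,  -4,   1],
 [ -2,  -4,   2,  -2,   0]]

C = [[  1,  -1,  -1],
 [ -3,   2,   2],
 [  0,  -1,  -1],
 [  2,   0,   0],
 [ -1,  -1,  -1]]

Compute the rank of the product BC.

2

First compute BC:
[[  1,   1,   1],
 [  5, -13, -13],
 [  6,  -8,  -8]]
Now row reduce the product.
R2 ← R2 − (5)·R1: [0, -18, -18]
R3 ← R3 − (6)·R1: [0, -14, -14]
R3 ← R3 − (7/9)·R2: [0, 0, 0]
2 nonzero rows, so rank(BC) = 2.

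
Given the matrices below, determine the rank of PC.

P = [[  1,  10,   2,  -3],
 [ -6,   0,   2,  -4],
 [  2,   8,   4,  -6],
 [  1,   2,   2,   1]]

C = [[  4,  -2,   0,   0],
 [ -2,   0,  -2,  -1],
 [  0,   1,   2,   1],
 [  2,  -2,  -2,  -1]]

2

First compute PC:
[[-22,   6, -10,  -5],
 [-32,  22,  12,   6],
 [-20,  12,   4,   2],
 [  2,  -2,  -2,  -1]]
Now row reduce the product.
R2 ← R2 − (16/11)·R1: [0, 146/11, 292/11, 146/11]
R3 ← R3 − (10/11)·R1: [0, 72/11, 144/11, 72/11]
R4 ← R4 + (1/11)·R1: [0, -16/11, -32/11, -16/11]
R3 ← R3 − (36/73)·R2: [0, 0, 0, 0]
R4 ← R4 + (8/73)·R2: [0, 0, 0, 0]
2 nonzero rows, so rank(PC) = 2.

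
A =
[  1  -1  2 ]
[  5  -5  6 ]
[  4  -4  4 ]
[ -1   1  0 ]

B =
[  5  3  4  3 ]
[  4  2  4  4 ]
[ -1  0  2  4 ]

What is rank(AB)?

2

First compute AB:
[[ -1,   1,   4,   7],
 [ -1,   5,  12,  19],
 [  0,   4,   8,  12],
 [ -1,  -1,   0,   1]]
Now row reduce the product.
R2 ← R2 − R1: [0, 4, 8, 12]
R4 ← R4 − R1: [0, -2, -4, -6]
R3 ← R3 − R2: [0, 0, 0, 0]
R4 ← R4 + (1/2)·R2: [0, 0, 0, 0]
2 nonzero rows, so rank(AB) = 2.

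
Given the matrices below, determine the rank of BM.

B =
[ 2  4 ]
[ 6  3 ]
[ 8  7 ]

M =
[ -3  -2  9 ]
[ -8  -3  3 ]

2

First compute BM:
[[-38, -16,  30],
 [-42, -21,  63],
 [-80, -37,  93]]
Now row reduce the product.
R2 ← R2 − (21/19)·R1: [0, -63/19, 567/19]
R3 ← R3 − (40/19)·R1: [0, -63/19, 567/19]
R3 ← R3 − R2: [0, 0, 0]
2 nonzero rows, so rank(BM) = 2.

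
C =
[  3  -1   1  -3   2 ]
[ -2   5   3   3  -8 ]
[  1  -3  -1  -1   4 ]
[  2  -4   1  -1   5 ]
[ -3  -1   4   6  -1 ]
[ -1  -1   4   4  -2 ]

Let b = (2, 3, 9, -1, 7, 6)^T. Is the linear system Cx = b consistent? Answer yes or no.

Row reduce the augmented matrix [C | b].
R2 ← R2 + (2/3)·R1: [0, 13/3, 11/3, 1, -20/3, 13/3]
R3 ← R3 − (1/3)·R1: [0, -8/3, -4/3, 0, 10/3, 25/3]
R4 ← R4 − (2/3)·R1: [0, -10/3, 1/3, 1, 11/3, -7/3]
R5 ← R5 + R1: [0, -2, 5, 3, 1, 9]
R6 ← R6 + (1/3)·R1: [0, -4/3, 13/3, 3, -4/3, 20/3]
R3 ← R3 + (8/13)·R2: [0, 0, 12/13, 8/13, -10/13, 11]
R4 ← R4 + (10/13)·R2: [0, 0, 41/13, 23/13, -19/13, 1]
R5 ← R5 + (6/13)·R2: [0, 0, 87/13, 45/13, -27/13, 11]
R6 ← R6 + (4/13)·R2: [0, 0, 71/13, 43/13, -44/13, 8]
R4 ← R4 − (41/12)·R3: [0, 0, 0, -1/3, 7/6, -439/12]
R5 ← R5 − (29/4)·R3: [0, 0, 0, -1, 7/2, -275/4]
R6 ← R6 − (71/12)·R3: [0, 0, 0, -1/3, 7/6, -685/12]
R5 ← R5 − (3)·R4: [0, 0, 0, 0, 0, 41]
R6 ← R6 − R4: [0, 0, 0, 0, 0, -41/2]
R6 ← R6 + (1/2)·R5: [0, 0, 0, 0, 0, 0]
The echelon form has 5 nonzero rows; the last pivot sits in the augmented column, so rank(C) = 4 but rank([C|b]) = 5.
Since the ranks differ, the system is inconsistent.

no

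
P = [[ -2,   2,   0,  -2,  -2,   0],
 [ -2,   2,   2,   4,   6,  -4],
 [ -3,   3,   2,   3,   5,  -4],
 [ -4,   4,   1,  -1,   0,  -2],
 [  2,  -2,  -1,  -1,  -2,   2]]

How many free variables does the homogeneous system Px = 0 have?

4

Row reduce to echelon form.
R2 ← R2 − R1: [0, 0, 2, 6, 8, -4]
R3 ← R3 − (3/2)·R1: [0, 0, 2, 6, 8, -4]
R4 ← R4 − (2)·R1: [0, 0, 1, 3, 4, -2]
R5 ← R5 + R1: [0, 0, -1, -3, -4, 2]
R3 ← R3 − R2: [0, 0, 0, 0, 0, 0]
R4 ← R4 − (1/2)·R2: [0, 0, 0, 0, 0, 0]
R5 ← R5 + (1/2)·R2: [0, 0, 0, 0, 0, 0]
2 nonzero rows, so rank(P) = 2.
P has 6 columns; by rank–nullity, nullity = 6 − 2 = 4.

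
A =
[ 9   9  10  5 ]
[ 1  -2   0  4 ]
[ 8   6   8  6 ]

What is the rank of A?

Row reduce to echelon form.
R2 ← R2 − (1/9)·R1: [0, -3, -10/9, 31/9]
R3 ← R3 − (8/9)·R1: [0, -2, -8/9, 14/9]
R3 ← R3 − (2/3)·R2: [0, 0, -4/27, -20/27]
Echelon form has 3 nonzero rows, so rank(A) = 3.

3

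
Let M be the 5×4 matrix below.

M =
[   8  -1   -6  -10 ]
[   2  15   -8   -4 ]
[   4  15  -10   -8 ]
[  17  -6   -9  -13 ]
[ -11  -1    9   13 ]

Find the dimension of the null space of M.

1

Row reduce to echelon form.
R2 ← R2 − (1/4)·R1: [0, 61/4, -13/2, -3/2]
R3 ← R3 − (1/2)·R1: [0, 31/2, -7, -3]
R4 ← R4 − (17/8)·R1: [0, -31/8, 15/4, 33/4]
R5 ← R5 + (11/8)·R1: [0, -19/8, 3/4, -3/4]
R3 ← R3 − (62/61)·R2: [0, 0, -24/61, -90/61]
R4 ← R4 + (31/122)·R2: [0, 0, 128/61, 480/61]
R5 ← R5 + (19/122)·R2: [0, 0, -16/61, -60/61]
R4 ← R4 + (16/3)·R3: [0, 0, 0, 0]
R5 ← R5 − (2/3)·R3: [0, 0, 0, 0]
3 nonzero rows, so rank(M) = 3.
M has 4 columns; by rank–nullity, nullity = 4 − 3 = 1.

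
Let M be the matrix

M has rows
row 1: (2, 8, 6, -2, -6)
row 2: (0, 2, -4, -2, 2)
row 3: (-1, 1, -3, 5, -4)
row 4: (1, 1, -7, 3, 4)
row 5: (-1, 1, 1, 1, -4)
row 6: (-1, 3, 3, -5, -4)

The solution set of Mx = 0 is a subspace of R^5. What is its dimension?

Row reduce to echelon form.
R3 ← R3 + (1/2)·R1: [0, 5, 0, 4, -7]
R4 ← R4 − (1/2)·R1: [0, -3, -10, 4, 7]
R5 ← R5 + (1/2)·R1: [0, 5, 4, 0, -7]
R6 ← R6 + (1/2)·R1: [0, 7, 6, -6, -7]
R3 ← R3 − (5/2)·R2: [0, 0, 10, 9, -12]
R4 ← R4 + (3/2)·R2: [0, 0, -16, 1, 10]
R5 ← R5 − (5/2)·R2: [0, 0, 14, 5, -12]
R6 ← R6 − (7/2)·R2: [0, 0, 20, 1, -14]
R4 ← R4 + (8/5)·R3: [0, 0, 0, 77/5, -46/5]
R5 ← R5 − (7/5)·R3: [0, 0, 0, -38/5, 24/5]
R6 ← R6 − (2)·R3: [0, 0, 0, -17, 10]
R5 ← R5 + (38/77)·R4: [0, 0, 0, 0, 20/77]
R6 ← R6 + (85/77)·R4: [0, 0, 0, 0, -12/77]
R6 ← R6 + (3/5)·R5: [0, 0, 0, 0, 0]
5 nonzero rows, so rank(M) = 5.
M has 5 columns; by rank–nullity, nullity = 5 − 5 = 0.

0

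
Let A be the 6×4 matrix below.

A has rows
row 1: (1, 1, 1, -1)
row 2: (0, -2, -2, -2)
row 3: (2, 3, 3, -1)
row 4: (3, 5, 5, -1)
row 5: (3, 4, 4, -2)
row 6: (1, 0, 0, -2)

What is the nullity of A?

Row reduce to echelon form.
R3 ← R3 − (2)·R1: [0, 1, 1, 1]
R4 ← R4 − (3)·R1: [0, 2, 2, 2]
R5 ← R5 − (3)·R1: [0, 1, 1, 1]
R6 ← R6 − R1: [0, -1, -1, -1]
R3 ← R3 + (1/2)·R2: [0, 0, 0, 0]
R4 ← R4 + R2: [0, 0, 0, 0]
R5 ← R5 + (1/2)·R2: [0, 0, 0, 0]
R6 ← R6 − (1/2)·R2: [0, 0, 0, 0]
2 nonzero rows, so rank(A) = 2.
A has 4 columns; by rank–nullity, nullity = 4 − 2 = 2.

2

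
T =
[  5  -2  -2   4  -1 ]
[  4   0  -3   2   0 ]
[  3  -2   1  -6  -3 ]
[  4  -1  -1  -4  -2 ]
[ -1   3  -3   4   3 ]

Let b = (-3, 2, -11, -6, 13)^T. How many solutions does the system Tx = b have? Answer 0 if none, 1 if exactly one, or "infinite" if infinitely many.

Row reduce the augmented matrix [T | b].
R2 ← R2 − (4/5)·R1: [0, 8/5, -7/5, -6/5, 4/5, 22/5]
R3 ← R3 − (3/5)·R1: [0, -4/5, 11/5, -42/5, -12/5, -46/5]
R4 ← R4 − (4/5)·R1: [0, 3/5, 3/5, -36/5, -6/5, -18/5]
R5 ← R5 + (1/5)·R1: [0, 13/5, -17/5, 24/5, 14/5, 62/5]
R3 ← R3 + (1/2)·R2: [0, 0, 3/2, -9, -2, -7]
R4 ← R4 − (3/8)·R2: [0, 0, 9/8, -27/4, -3/2, -21/4]
R5 ← R5 − (13/8)·R2: [0, 0, -9/8, 27/4, 3/2, 21/4]
R4 ← R4 − (3/4)·R3: [0, 0, 0, 0, 0, 0]
R5 ← R5 + (3/4)·R3: [0, 0, 0, 0, 0, 0]
The echelon form has 3 nonzero rows, and every pivot lies in the first 5 columns, so rank(T) = rank([T|b]) = 3.
The system is consistent.
rank = 3 < 5 unknowns, so there are infinitely many solutions.

infinite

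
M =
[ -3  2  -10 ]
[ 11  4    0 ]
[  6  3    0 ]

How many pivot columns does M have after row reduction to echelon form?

3

Row reduce to echelon form.
R2 ← R2 + (11/3)·R1: [0, 34/3, -110/3]
R3 ← R3 + (2)·R1: [0, 7, -20]
R3 ← R3 − (21/34)·R2: [0, 0, 45/17]
Echelon form has 3 nonzero rows, so rank(M) = 3.
Each nonzero row contributes one pivot column: 3 pivot columns.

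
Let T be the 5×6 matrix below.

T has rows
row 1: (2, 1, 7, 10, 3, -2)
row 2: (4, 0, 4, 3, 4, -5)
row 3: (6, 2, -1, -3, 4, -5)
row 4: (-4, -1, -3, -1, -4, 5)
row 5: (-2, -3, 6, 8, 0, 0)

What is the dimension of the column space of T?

4

Row reduce to echelon form.
R2 ← R2 − (2)·R1: [0, -2, -10, -17, -2, -1]
R3 ← R3 − (3)·R1: [0, -1, -22, -33, -5, 1]
R4 ← R4 + (2)·R1: [0, 1, 11, 19, 2, 1]
R5 ← R5 + R1: [0, -2, 13, 18, 3, -2]
R3 ← R3 − (1/2)·R2: [0, 0, -17, -49/2, -4, 3/2]
R4 ← R4 + (1/2)·R2: [0, 0, 6, 21/2, 1, 1/2]
R5 ← R5 − R2: [0, 0, 23, 35, 5, -1]
R4 ← R4 + (6/17)·R3: [0, 0, 0, 63/34, -7/17, 35/34]
R5 ← R5 + (23/17)·R3: [0, 0, 0, 63/34, -7/17, 35/34]
R5 ← R5 − R4: [0, 0, 0, 0, 0, 0]
Echelon form has 4 nonzero rows, so rank(T) = 4.
The column space has dimension equal to the rank: 4.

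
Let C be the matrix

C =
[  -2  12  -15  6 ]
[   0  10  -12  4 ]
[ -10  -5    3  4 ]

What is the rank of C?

2

Row reduce to echelon form.
R3 ← R3 − (5)·R1: [0, -65, 78, -26]
R3 ← R3 + (13/2)·R2: [0, 0, 0, 0]
Echelon form has 2 nonzero rows, so rank(C) = 2.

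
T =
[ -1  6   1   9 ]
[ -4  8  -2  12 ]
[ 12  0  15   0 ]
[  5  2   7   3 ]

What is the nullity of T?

2

Row reduce to echelon form.
R2 ← R2 − (4)·R1: [0, -16, -6, -24]
R3 ← R3 + (12)·R1: [0, 72, 27, 108]
R4 ← R4 + (5)·R1: [0, 32, 12, 48]
R3 ← R3 + (9/2)·R2: [0, 0, 0, 0]
R4 ← R4 + (2)·R2: [0, 0, 0, 0]
2 nonzero rows, so rank(T) = 2.
T has 4 columns; by rank–nullity, nullity = 4 − 2 = 2.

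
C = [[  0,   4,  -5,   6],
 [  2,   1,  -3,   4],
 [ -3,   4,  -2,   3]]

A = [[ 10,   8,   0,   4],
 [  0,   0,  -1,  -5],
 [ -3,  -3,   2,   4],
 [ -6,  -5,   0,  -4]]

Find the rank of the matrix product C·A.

3

First compute CA:
[[-21, -15, -14, -64],
 [  5,   5,  -7, -25],
 [-42, -33,  -8, -52]]
Now row reduce the product.
R2 ← R2 + (5/21)·R1: [0, 10/7, -31/3, -845/21]
R3 ← R3 − (2)·R1: [0, -3, 20, 76]
R3 ← R3 + (21/10)·R2: [0, 0, -17/10, -17/2]
3 nonzero rows, so rank(CA) = 3.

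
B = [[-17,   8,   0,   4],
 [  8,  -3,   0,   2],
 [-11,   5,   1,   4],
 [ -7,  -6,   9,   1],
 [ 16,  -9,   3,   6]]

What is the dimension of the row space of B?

Row reduce to echelon form.
R2 ← R2 + (8/17)·R1: [0, 13/17, 0, 66/17]
R3 ← R3 − (11/17)·R1: [0, -3/17, 1, 24/17]
R4 ← R4 − (7/17)·R1: [0, -158/17, 9, -11/17]
R5 ← R5 + (16/17)·R1: [0, -25/17, 3, 166/17]
R3 ← R3 + (3/13)·R2: [0, 0, 1, 30/13]
R4 ← R4 + (158/13)·R2: [0, 0, 9, 605/13]
R5 ← R5 + (25/13)·R2: [0, 0, 3, 224/13]
R4 ← R4 − (9)·R3: [0, 0, 0, 335/13]
R5 ← R5 − (3)·R3: [0, 0, 0, 134/13]
R5 ← R5 − (2/5)·R4: [0, 0, 0, 0]
Echelon form has 4 nonzero rows, so rank(B) = 4.
The row space has dimension equal to the rank: 4.

4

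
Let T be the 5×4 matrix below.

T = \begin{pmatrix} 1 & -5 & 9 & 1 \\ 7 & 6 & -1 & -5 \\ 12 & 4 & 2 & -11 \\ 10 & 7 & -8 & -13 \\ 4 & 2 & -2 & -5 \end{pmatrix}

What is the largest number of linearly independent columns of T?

3

Row reduce to echelon form.
R2 ← R2 − (7)·R1: [0, 41, -64, -12]
R3 ← R3 − (12)·R1: [0, 64, -106, -23]
R4 ← R4 − (10)·R1: [0, 57, -98, -23]
R5 ← R5 − (4)·R1: [0, 22, -38, -9]
R3 ← R3 − (64/41)·R2: [0, 0, -250/41, -175/41]
R4 ← R4 − (57/41)·R2: [0, 0, -370/41, -259/41]
R5 ← R5 − (22/41)·R2: [0, 0, -150/41, -105/41]
R4 ← R4 − (37/25)·R3: [0, 0, 0, 0]
R5 ← R5 − (3/5)·R3: [0, 0, 0, 0]
Echelon form has 3 nonzero rows, so rank(T) = 3.
The rank gives the maximum number of linearly independent columns: 3.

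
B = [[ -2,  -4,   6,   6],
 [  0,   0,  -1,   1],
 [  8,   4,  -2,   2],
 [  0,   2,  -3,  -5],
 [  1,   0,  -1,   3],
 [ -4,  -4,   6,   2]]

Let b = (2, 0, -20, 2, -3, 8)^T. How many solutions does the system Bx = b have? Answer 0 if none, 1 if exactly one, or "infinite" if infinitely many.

infinite

Row reduce the augmented matrix [B | b].
R3 ← R3 + (4)·R1: [0, -12, 22, 26, -12]
R5 ← R5 + (1/2)·R1: [0, -2, 2, 6, -2]
R6 ← R6 − (2)·R1: [0, 4, -6, -10, 4]
Swap R2 ↔ R3
R4 ← R4 + (1/6)·R2: [0, 0, 2/3, -2/3, 0]
R5 ← R5 − (1/6)·R2: [0, 0, -5/3, 5/3, 0]
R6 ← R6 + (1/3)·R2: [0, 0, 4/3, -4/3, 0]
R4 ← R4 + (2/3)·R3: [0, 0, 0, 0, 0]
R5 ← R5 − (5/3)·R3: [0, 0, 0, 0, 0]
R6 ← R6 + (4/3)·R3: [0, 0, 0, 0, 0]
The echelon form has 3 nonzero rows, and every pivot lies in the first 4 columns, so rank(B) = rank([B|b]) = 3.
The system is consistent.
rank = 3 < 4 unknowns, so there are infinitely many solutions.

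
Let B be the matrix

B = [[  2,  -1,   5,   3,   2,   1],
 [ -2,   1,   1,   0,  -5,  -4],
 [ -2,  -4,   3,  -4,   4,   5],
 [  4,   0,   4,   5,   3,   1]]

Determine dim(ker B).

3

Row reduce to echelon form.
R2 ← R2 + R1: [0, 0, 6, 3, -3, -3]
R3 ← R3 + R1: [0, -5, 8, -1, 6, 6]
R4 ← R4 − (2)·R1: [0, 2, -6, -1, -1, -1]
Swap R2 ↔ R3
R4 ← R4 + (2/5)·R2: [0, 0, -14/5, -7/5, 7/5, 7/5]
R4 ← R4 + (7/15)·R3: [0, 0, 0, 0, 0, 0]
3 nonzero rows, so rank(B) = 3.
B has 6 columns; by rank–nullity, nullity = 6 − 3 = 3.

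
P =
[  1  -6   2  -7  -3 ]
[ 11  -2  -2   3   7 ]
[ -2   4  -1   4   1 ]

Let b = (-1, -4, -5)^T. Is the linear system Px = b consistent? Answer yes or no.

Row reduce the augmented matrix [P | b].
R2 ← R2 − (11)·R1: [0, 64, -24, 80, 40, 7]
R3 ← R3 + (2)·R1: [0, -8, 3, -10, -5, -7]
R3 ← R3 + (1/8)·R2: [0, 0, 0, 0, 0, -49/8]
The echelon form has 3 nonzero rows; the last pivot sits in the augmented column, so rank(P) = 2 but rank([P|b]) = 3.
Since the ranks differ, the system is inconsistent.

no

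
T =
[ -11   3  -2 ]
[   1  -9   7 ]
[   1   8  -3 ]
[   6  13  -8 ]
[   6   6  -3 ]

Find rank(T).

Row reduce to echelon form.
R2 ← R2 + (1/11)·R1: [0, -96/11, 75/11]
R3 ← R3 + (1/11)·R1: [0, 91/11, -35/11]
R4 ← R4 + (6/11)·R1: [0, 161/11, -100/11]
R5 ← R5 + (6/11)·R1: [0, 84/11, -45/11]
R3 ← R3 + (91/96)·R2: [0, 0, 105/32]
R4 ← R4 + (161/96)·R2: [0, 0, 75/32]
R5 ← R5 + (7/8)·R2: [0, 0, 15/8]
R4 ← R4 − (5/7)·R3: [0, 0, 0]
R5 ← R5 − (4/7)·R3: [0, 0, 0]
Echelon form has 3 nonzero rows, so rank(T) = 3.

3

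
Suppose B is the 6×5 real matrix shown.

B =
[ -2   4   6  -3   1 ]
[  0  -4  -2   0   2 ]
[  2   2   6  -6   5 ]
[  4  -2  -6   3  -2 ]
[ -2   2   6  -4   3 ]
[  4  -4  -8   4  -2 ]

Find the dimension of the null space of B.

Row reduce to echelon form.
R3 ← R3 + R1: [0, 6, 12, -9, 6]
R4 ← R4 + (2)·R1: [0, 6, 6, -3, 0]
R5 ← R5 − R1: [0, -2, 0, -1, 2]
R6 ← R6 + (2)·R1: [0, 4, 4, -2, 0]
R3 ← R3 + (3/2)·R2: [0, 0, 9, -9, 9]
R4 ← R4 + (3/2)·R2: [0, 0, 3, -3, 3]
R5 ← R5 − (1/2)·R2: [0, 0, 1, -1, 1]
R6 ← R6 + R2: [0, 0, 2, -2, 2]
R4 ← R4 − (1/3)·R3: [0, 0, 0, 0, 0]
R5 ← R5 − (1/9)·R3: [0, 0, 0, 0, 0]
R6 ← R6 − (2/9)·R3: [0, 0, 0, 0, 0]
3 nonzero rows, so rank(B) = 3.
B has 5 columns; by rank–nullity, nullity = 5 − 3 = 2.

2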